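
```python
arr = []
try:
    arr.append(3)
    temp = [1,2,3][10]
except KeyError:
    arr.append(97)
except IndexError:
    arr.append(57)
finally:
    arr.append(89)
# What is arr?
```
[3, 57, 89]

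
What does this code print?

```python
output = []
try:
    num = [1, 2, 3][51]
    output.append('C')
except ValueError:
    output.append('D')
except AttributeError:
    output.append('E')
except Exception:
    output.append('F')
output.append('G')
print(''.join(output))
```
FG

IndexError not specifically caught, falls to Exception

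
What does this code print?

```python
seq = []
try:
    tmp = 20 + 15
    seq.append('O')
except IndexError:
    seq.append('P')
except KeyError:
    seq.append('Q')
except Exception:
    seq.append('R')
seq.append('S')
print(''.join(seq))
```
OS

No exception, try block completes normally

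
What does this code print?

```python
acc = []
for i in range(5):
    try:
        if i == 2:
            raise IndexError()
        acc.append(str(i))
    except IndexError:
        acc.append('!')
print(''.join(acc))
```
01!34

Exception on i=2 caught, loop continues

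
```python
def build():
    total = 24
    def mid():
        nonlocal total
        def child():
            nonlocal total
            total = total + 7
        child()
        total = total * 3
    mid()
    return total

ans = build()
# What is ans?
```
93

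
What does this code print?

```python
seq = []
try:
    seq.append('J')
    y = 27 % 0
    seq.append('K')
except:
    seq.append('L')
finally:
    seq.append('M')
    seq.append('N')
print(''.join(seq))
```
JLMN

Code before exception runs, then except, then all of finally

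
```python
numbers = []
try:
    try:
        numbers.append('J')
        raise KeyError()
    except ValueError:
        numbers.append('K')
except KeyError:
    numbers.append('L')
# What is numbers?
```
['J', 'L']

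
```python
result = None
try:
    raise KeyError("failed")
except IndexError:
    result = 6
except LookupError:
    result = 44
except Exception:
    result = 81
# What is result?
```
44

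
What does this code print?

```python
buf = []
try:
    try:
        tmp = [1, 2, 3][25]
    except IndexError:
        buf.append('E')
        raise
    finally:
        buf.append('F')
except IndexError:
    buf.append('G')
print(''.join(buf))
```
EFG

finally runs before re-raised exception propagates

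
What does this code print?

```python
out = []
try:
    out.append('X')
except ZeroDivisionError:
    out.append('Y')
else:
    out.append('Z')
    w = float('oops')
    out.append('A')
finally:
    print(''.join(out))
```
XZ

Try succeeds, else appends 'Z', ValueError in else is uncaught, finally prints before exception propagates ('A' never appended)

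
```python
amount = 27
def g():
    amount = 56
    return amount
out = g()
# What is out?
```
56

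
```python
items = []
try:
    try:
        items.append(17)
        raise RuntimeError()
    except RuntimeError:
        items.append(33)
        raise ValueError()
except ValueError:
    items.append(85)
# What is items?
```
[17, 33, 85]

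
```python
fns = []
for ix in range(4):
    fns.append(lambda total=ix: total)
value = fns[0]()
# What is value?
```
0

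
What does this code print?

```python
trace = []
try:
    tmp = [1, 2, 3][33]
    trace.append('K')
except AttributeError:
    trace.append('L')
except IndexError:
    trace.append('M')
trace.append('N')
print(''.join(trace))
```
MN

IndexError is caught by its specific handler, not AttributeError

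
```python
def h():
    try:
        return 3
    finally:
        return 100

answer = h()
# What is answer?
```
100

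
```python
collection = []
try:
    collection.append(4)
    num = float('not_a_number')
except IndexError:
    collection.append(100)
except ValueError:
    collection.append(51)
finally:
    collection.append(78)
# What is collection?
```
[4, 51, 78]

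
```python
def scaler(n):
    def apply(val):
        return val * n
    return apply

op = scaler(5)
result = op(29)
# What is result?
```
145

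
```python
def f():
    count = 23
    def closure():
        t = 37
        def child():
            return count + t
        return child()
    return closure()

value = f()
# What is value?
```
60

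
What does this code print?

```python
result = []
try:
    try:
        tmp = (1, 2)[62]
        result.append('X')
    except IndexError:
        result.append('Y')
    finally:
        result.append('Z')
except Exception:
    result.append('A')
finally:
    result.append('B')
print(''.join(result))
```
YZB

Both finally blocks run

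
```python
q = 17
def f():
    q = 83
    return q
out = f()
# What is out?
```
83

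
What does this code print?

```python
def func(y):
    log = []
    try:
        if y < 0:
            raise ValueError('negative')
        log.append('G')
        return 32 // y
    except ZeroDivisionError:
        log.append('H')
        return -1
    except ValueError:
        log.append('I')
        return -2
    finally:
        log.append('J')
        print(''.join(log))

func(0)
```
GHJ

y=0 causes ZeroDivisionError, caught, finally prints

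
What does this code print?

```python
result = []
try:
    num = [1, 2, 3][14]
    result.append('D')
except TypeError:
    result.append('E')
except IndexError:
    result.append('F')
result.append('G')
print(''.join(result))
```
FG

IndexError is caught by its specific handler, not TypeError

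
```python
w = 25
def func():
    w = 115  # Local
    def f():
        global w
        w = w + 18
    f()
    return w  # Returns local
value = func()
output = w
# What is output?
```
43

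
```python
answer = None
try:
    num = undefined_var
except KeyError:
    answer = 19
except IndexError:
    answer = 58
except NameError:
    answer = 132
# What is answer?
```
132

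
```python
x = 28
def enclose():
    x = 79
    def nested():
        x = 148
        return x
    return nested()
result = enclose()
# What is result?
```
148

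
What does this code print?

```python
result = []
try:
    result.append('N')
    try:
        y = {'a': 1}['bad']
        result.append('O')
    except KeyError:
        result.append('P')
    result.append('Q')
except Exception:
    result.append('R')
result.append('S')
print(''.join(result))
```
NPQS

Inner exception caught by inner handler, outer continues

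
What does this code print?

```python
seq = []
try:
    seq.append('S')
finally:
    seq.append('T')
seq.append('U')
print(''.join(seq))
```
STU

try/finally without except, no exception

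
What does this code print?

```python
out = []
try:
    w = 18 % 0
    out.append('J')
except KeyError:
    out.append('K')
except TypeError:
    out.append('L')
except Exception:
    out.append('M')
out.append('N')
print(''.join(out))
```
MN

ZeroDivisionError not specifically caught, falls to Exception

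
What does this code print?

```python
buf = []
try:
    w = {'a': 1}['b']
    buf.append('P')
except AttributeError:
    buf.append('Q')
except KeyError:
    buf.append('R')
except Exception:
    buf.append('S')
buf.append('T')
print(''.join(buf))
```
RT

KeyError matches before generic Exception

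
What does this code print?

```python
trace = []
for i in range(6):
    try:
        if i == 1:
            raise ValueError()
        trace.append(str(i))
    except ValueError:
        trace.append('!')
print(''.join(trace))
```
0!2345

Exception on i=1 caught, loop continues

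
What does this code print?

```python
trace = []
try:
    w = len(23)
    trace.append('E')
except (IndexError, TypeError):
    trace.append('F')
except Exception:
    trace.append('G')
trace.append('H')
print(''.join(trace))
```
FH

TypeError matches tuple containing it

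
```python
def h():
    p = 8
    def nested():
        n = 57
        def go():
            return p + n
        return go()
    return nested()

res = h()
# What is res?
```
65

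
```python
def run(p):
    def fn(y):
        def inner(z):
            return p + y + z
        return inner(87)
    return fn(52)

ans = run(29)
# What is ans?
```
168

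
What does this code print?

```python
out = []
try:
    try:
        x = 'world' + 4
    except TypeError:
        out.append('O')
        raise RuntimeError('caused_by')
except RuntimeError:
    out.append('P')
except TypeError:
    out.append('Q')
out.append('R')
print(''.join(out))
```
OPR

RuntimeError raised and caught, original TypeError not re-raised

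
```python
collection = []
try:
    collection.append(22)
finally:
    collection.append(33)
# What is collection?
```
[22, 33]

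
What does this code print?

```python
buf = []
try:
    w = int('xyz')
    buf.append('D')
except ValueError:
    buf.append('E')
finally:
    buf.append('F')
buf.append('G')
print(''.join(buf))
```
EFG

finally always runs, even after exception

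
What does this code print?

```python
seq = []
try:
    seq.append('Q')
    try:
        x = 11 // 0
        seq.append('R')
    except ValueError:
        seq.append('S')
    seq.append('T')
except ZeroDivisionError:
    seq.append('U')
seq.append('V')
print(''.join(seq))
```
QUV

Inner handler doesn't match, propagates to outer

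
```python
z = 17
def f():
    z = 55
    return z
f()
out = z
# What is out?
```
17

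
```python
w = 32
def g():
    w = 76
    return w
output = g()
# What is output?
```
76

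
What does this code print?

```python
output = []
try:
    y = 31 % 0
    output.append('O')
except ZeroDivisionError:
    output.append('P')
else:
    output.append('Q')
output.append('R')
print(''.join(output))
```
PR

else block skipped when exception is caught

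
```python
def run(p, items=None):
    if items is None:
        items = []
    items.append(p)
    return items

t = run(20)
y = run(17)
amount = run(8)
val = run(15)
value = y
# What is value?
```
[17]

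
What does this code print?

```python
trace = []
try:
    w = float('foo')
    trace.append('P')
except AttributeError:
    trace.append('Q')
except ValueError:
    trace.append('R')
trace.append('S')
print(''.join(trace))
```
RS

ValueError is caught by its specific handler, not AttributeError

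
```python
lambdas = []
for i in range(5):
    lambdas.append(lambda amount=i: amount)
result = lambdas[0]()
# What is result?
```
0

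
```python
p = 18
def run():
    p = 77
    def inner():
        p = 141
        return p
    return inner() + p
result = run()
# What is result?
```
218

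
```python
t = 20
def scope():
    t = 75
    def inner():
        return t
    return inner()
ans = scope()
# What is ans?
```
75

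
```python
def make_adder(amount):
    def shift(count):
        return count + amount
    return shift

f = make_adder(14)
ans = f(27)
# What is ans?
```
41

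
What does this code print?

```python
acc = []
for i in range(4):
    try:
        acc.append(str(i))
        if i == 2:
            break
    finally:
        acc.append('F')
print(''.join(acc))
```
0F1F2F

finally runs even when breaking out of loop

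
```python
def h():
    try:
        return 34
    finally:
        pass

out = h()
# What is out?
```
34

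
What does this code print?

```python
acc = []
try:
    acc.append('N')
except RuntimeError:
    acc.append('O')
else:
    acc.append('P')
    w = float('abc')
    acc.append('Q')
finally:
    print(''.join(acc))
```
NP

Try succeeds, else appends 'P', ValueError in else is uncaught, finally prints before exception propagates ('Q' never appended)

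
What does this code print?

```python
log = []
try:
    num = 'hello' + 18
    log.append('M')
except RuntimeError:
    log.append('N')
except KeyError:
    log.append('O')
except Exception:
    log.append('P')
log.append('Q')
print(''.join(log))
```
PQ

TypeError not specifically caught, falls to Exception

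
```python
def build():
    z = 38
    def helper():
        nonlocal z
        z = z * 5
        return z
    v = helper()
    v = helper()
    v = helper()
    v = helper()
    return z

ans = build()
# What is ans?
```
23750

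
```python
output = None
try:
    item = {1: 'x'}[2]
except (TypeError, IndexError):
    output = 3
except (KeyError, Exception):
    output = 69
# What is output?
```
69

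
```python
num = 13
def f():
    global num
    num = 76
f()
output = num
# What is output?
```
76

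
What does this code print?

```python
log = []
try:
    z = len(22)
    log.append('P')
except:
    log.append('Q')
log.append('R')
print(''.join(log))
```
QR

Exception raised in try, caught by bare except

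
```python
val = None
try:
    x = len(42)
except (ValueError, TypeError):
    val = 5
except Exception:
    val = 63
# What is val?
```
5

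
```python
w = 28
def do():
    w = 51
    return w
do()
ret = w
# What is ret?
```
28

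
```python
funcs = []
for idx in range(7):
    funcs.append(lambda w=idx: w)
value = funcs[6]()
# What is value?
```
6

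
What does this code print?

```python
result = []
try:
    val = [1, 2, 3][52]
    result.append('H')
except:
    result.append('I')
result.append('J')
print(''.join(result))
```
IJ

Exception raised in try, caught by bare except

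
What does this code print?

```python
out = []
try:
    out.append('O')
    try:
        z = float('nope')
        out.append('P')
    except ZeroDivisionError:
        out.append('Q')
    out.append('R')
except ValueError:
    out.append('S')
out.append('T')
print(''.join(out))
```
OST

Inner handler doesn't match, propagates to outer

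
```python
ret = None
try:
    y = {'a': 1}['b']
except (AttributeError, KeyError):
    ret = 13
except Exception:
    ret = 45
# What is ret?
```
13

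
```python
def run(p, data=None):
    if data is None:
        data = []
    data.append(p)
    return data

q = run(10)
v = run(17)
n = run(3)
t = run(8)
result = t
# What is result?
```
[8]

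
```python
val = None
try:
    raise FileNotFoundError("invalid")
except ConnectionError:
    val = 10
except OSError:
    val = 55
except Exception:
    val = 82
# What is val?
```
55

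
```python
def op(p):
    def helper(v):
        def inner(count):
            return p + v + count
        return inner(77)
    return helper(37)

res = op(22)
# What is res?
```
136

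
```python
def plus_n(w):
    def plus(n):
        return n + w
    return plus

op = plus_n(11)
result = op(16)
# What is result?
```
27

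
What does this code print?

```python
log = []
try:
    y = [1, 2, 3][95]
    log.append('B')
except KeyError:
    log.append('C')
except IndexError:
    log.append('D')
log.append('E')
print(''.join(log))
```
DE

IndexError is caught by its specific handler, not KeyError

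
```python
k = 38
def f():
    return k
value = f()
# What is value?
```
38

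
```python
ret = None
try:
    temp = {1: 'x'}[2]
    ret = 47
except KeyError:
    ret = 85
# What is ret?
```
85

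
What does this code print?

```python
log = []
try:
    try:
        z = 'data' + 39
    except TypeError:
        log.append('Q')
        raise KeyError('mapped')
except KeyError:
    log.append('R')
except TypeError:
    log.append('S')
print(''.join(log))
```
QR

New KeyError raised, caught by outer KeyError handler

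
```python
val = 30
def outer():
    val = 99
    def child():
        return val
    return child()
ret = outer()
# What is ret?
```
99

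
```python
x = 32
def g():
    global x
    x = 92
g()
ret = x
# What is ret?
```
92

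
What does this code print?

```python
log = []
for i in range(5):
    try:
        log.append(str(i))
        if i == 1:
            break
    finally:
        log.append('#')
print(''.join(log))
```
0#1#

finally runs even when breaking out of loop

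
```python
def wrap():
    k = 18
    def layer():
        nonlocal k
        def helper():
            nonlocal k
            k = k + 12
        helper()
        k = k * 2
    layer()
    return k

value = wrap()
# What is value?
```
60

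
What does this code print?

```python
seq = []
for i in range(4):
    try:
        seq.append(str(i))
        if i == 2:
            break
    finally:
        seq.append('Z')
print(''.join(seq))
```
0Z1Z2Z

finally runs even when breaking out of loop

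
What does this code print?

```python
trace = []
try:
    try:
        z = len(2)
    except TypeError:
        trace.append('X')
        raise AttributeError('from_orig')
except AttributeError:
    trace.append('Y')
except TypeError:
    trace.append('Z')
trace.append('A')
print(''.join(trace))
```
XYA

AttributeError raised and caught, original TypeError not re-raised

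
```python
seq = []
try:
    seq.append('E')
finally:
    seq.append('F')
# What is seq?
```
['E', 'F']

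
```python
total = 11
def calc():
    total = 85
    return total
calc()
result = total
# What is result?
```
11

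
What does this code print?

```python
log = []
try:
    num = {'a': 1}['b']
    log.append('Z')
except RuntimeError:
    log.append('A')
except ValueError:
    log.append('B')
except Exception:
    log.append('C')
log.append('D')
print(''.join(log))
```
CD

KeyError not specifically caught, falls to Exception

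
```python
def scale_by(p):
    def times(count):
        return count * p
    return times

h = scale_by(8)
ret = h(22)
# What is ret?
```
176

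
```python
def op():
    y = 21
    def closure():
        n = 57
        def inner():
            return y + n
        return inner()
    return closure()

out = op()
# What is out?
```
78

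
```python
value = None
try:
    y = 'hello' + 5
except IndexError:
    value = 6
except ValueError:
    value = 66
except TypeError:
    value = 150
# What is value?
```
150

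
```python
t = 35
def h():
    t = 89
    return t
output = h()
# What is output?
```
89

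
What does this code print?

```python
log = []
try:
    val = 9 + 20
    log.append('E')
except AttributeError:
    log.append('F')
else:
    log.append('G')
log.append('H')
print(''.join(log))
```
EGH

else block runs when no exception occurs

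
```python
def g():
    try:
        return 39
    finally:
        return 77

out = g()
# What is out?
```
77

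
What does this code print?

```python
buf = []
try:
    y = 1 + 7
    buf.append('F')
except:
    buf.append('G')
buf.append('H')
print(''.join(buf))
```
FH

No exception, try block completes normally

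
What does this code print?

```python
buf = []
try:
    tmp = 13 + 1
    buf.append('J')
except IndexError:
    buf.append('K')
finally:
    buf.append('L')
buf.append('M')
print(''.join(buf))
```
JLM

finally runs after normal execution too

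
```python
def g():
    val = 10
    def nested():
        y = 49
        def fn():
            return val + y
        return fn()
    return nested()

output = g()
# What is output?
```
59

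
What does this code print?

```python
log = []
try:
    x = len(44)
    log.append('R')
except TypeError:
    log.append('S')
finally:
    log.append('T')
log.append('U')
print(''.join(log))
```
STU

finally always runs, even after exception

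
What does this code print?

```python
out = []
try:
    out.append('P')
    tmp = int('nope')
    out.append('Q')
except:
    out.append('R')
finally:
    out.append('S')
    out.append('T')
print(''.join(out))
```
PRST

Code before exception runs, then except, then all of finally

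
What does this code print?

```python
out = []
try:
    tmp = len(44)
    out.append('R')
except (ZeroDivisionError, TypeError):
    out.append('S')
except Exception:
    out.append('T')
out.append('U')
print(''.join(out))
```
SU

TypeError matches tuple containing it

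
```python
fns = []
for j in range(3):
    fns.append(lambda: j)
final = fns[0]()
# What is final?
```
2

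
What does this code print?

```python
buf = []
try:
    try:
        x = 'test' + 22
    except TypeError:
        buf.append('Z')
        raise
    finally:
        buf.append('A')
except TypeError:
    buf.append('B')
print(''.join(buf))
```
ZAB

finally runs before re-raised exception propagates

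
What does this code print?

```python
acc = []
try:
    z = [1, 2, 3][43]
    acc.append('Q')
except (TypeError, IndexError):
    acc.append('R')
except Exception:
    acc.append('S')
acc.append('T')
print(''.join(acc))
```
RT

IndexError matches tuple containing it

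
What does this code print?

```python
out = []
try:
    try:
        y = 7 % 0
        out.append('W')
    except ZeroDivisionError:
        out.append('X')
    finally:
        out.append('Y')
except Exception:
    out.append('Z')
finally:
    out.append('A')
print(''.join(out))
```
XYA

Both finally blocks run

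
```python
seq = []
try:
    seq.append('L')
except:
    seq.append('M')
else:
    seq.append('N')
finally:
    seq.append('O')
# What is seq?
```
['L', 'N', 'O']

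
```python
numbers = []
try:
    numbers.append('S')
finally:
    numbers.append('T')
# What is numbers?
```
['S', 'T']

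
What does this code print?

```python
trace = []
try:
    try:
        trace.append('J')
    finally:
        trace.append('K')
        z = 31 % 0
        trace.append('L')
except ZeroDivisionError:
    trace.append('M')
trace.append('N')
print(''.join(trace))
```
JKMN

Exception in inner finally caught by outer except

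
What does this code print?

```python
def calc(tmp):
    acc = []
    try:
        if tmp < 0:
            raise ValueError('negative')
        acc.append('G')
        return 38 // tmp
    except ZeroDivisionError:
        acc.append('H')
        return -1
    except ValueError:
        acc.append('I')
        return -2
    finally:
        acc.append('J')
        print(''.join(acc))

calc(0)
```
GHJ

tmp=0 causes ZeroDivisionError, caught, finally prints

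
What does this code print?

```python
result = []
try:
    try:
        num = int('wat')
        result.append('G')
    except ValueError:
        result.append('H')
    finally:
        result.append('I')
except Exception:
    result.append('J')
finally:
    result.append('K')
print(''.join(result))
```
HIK

Both finally blocks run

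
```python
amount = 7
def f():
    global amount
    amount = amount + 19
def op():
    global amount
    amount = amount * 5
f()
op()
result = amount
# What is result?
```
130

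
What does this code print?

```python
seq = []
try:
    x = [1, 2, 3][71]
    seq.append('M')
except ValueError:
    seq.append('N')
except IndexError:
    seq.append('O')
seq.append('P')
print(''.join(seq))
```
OP

IndexError is caught by its specific handler, not ValueError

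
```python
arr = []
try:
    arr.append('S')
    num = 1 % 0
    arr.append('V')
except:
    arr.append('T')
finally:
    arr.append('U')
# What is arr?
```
['S', 'T', 'U']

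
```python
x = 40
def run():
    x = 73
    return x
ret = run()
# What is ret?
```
73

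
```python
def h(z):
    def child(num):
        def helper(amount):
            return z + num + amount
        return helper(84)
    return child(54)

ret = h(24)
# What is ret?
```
162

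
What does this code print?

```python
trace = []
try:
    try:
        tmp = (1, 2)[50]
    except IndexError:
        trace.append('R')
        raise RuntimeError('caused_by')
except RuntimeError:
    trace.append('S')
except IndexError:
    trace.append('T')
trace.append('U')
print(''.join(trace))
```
RSU

RuntimeError raised and caught, original IndexError not re-raised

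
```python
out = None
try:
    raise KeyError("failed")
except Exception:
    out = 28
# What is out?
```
28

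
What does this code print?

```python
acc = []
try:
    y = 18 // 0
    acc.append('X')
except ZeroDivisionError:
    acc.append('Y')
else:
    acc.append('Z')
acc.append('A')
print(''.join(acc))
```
YA

else block skipped when exception is caught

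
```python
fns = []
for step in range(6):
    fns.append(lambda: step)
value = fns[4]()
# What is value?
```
5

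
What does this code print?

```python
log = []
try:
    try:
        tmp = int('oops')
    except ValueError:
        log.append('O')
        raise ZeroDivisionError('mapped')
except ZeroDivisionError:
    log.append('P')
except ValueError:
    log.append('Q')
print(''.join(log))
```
OP

New ZeroDivisionError raised, caught by outer ZeroDivisionError handler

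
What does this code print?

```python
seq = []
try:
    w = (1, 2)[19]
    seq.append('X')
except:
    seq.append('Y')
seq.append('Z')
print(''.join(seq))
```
YZ

Exception raised in try, caught by bare except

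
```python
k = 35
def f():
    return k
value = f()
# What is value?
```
35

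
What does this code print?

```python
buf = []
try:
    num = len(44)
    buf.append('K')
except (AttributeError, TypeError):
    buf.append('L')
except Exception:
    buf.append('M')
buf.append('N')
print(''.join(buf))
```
LN

TypeError matches tuple containing it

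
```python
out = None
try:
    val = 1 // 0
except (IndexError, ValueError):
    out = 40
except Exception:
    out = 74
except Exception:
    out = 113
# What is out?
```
74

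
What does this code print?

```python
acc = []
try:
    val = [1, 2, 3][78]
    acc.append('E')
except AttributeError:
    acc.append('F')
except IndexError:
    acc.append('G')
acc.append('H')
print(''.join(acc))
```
GH

IndexError is caught by its specific handler, not AttributeError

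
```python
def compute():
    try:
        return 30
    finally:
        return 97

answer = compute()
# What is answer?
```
97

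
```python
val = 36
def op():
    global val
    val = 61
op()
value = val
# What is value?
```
61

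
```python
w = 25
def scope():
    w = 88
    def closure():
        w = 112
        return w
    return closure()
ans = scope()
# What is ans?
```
112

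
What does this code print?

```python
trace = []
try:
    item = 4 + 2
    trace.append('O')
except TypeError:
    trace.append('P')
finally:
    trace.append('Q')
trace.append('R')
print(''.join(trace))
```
OQR

finally runs after normal execution too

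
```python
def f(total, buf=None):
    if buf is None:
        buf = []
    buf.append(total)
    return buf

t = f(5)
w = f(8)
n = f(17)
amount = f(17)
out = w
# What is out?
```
[8]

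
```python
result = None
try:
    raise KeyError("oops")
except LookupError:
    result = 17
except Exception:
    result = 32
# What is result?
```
17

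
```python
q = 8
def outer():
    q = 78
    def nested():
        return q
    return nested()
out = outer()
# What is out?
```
78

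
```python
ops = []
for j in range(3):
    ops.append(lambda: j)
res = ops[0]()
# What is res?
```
2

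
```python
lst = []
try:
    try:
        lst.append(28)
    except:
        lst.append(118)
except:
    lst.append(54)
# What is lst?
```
[28]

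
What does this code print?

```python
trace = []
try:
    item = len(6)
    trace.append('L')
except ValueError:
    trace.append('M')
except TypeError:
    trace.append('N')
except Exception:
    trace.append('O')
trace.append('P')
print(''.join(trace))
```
NP

TypeError matches before generic Exception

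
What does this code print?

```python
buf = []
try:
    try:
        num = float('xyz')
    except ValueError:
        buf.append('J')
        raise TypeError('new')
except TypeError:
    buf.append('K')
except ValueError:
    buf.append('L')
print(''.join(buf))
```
JK

New TypeError raised, caught by outer TypeError handler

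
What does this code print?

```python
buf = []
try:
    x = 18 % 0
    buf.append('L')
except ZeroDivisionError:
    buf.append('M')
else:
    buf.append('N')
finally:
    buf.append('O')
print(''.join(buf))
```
MO

Exception: except runs, else skipped, finally runs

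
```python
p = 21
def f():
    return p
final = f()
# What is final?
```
21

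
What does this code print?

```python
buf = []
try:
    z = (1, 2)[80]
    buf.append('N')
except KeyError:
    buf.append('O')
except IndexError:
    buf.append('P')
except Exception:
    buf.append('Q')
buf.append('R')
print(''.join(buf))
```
PR

IndexError matches before generic Exception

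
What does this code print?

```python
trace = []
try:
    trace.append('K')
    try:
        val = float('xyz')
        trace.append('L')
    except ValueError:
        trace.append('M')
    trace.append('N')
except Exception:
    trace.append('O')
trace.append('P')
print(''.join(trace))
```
KMNP

Inner exception caught by inner handler, outer continues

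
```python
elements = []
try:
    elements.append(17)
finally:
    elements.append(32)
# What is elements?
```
[17, 32]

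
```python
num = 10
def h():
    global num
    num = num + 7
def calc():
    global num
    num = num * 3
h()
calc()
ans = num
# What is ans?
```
51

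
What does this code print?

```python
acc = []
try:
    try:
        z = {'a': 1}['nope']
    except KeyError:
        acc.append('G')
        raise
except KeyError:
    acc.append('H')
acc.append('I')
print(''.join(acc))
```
GHI

raise without argument re-raises current exception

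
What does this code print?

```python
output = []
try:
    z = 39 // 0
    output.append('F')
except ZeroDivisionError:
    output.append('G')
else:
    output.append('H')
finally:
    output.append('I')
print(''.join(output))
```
GI

Exception: except runs, else skipped, finally runs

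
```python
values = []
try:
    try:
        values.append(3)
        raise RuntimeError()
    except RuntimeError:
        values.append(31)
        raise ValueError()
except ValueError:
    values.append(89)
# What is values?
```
[3, 31, 89]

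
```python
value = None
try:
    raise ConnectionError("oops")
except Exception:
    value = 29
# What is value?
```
29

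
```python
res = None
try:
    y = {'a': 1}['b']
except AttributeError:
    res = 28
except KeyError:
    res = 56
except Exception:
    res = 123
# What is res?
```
56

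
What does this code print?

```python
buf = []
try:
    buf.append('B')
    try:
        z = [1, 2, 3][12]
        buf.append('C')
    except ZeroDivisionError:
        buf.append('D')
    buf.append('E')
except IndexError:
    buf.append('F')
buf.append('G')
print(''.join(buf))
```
BFG

Inner handler doesn't match, propagates to outer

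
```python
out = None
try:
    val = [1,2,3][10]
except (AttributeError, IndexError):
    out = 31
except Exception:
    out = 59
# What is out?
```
31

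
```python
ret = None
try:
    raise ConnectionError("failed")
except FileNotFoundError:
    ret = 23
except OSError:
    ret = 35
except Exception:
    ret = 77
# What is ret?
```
35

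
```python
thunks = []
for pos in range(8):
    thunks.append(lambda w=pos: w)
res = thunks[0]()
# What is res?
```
0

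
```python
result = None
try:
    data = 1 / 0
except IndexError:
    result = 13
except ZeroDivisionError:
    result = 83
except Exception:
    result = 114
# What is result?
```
83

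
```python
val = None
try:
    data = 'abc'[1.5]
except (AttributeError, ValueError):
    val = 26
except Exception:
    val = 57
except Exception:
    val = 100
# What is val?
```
57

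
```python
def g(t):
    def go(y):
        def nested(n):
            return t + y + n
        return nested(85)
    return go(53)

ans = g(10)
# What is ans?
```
148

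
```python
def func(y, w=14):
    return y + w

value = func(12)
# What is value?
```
26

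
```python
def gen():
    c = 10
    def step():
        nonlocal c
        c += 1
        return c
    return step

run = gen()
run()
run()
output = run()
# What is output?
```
13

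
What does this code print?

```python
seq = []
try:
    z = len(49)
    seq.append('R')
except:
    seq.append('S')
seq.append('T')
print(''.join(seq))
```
ST

Exception raised in try, caught by bare except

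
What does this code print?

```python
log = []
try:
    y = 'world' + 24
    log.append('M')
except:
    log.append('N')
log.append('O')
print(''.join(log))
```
NO

Exception raised in try, caught by bare except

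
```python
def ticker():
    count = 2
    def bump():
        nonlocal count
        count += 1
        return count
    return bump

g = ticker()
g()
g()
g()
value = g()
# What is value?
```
6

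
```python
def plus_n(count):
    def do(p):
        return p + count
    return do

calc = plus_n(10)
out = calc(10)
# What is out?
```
20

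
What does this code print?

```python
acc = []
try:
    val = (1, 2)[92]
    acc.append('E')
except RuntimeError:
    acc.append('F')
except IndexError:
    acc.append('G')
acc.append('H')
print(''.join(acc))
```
GH

IndexError is caught by its specific handler, not RuntimeError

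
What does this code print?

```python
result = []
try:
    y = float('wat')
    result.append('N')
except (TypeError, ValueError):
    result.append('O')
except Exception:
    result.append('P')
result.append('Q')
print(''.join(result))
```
OQ

ValueError matches tuple containing it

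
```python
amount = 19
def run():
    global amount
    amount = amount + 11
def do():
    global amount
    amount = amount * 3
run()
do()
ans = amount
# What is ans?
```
90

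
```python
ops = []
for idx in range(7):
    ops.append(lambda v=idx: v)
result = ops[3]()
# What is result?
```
3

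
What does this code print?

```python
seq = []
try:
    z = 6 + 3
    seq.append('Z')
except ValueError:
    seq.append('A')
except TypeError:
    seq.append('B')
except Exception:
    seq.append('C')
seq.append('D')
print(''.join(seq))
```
ZD

No exception, try block completes normally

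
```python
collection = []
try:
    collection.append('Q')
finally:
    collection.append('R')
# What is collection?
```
['Q', 'R']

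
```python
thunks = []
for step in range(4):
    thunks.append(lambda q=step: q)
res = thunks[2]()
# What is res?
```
2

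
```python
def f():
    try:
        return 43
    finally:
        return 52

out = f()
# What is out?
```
52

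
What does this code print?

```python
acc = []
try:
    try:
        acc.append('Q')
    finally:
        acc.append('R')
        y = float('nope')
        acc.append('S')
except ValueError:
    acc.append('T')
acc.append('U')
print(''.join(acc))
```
QRTU

Exception in inner finally caught by outer except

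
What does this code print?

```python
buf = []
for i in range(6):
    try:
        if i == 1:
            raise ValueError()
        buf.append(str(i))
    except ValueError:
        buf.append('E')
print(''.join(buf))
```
0E2345

Exception on i=1 caught, loop continues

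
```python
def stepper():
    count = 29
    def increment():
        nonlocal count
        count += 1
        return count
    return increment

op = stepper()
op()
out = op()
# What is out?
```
31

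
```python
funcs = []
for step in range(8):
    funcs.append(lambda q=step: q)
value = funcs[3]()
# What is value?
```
3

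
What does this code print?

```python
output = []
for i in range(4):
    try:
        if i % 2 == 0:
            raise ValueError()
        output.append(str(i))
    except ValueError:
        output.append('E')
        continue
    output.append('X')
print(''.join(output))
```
E1XE3X

continue in except skips rest of loop body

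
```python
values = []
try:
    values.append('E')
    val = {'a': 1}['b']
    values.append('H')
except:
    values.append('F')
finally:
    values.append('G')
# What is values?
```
['E', 'F', 'G']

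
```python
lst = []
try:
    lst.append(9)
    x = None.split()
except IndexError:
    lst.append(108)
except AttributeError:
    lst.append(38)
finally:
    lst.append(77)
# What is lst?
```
[9, 38, 77]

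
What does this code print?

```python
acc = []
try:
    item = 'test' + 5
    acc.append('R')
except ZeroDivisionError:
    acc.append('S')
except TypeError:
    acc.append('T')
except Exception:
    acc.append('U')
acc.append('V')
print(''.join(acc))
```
TV

TypeError matches before generic Exception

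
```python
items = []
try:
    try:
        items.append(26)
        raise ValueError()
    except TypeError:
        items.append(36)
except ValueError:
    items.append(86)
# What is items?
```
[26, 86]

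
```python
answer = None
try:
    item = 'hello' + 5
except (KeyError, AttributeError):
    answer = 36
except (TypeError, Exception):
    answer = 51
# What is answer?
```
51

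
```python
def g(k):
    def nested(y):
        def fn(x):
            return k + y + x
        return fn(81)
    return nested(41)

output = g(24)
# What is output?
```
146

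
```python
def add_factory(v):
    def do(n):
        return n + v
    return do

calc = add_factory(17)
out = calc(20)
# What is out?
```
37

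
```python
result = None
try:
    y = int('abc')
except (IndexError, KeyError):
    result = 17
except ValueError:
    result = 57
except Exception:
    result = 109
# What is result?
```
57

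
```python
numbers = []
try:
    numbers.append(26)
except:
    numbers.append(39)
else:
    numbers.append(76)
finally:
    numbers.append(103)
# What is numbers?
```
[26, 76, 103]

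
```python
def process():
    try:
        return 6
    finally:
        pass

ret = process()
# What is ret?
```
6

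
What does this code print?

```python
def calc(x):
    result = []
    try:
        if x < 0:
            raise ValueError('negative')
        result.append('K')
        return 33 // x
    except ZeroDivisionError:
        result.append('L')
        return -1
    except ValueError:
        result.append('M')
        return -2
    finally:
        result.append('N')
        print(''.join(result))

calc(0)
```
KLN

x=0 causes ZeroDivisionError, caught, finally prints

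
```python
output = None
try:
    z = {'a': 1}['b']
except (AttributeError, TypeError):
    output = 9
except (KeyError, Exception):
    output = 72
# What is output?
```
72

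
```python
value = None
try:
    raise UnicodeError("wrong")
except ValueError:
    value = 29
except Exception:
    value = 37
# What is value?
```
29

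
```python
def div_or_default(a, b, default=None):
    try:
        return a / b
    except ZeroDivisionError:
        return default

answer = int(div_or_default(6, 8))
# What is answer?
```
0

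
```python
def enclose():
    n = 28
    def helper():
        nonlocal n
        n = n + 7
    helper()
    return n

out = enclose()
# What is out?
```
35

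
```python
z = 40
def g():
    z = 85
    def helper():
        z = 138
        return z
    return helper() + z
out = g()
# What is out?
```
223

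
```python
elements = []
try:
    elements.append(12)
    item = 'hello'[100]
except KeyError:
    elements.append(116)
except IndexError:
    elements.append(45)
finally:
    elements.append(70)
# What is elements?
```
[12, 45, 70]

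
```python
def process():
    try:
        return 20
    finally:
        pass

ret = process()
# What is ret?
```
20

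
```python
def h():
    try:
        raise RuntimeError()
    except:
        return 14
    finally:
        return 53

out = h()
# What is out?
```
53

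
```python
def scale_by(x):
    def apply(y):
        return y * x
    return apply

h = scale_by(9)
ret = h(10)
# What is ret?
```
90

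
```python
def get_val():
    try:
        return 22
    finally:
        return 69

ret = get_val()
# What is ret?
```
69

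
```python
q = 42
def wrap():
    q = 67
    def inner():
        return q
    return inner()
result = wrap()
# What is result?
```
67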